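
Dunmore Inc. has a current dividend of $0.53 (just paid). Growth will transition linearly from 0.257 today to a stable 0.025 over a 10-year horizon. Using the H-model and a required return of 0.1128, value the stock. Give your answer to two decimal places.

H-model: P₀ = D₀[(1+g_L) + H(g_S−g_L)]/(r−g_L), with H = 10/2 = 5.
P₀ = 0.53 × [(1+0.025) + 5×(0.257−0.025)] / (0.1128−0.025)
   = 0.53 × 2.1850 / 0.0878 = 13.1896

$13.19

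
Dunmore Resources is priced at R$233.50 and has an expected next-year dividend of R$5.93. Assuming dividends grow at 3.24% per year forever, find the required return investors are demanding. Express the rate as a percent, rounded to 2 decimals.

5.78%

Rearranging the constant-growth DDM: r = D₁/P₀ + g.
r = 5.9300 / 233.50 + 0.0324 = 0.02540 + 0.0324 = 0.05780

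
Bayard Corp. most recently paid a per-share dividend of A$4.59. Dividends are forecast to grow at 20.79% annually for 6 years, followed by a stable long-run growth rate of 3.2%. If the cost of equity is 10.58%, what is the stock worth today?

A$146.98

Two-stage DDM. Project D₁…D_6 at 0.2079, terminal growth 0.032, discount at r = 0.1058.
D_1 = 5.5443
D_2 = 6.6969
D_3 = 8.0892
D_4 = 9.7709
D_5 = 11.8023
D_6 = 14.2560
Terminal value at t=6: TV = D_7/(r−g) = 14.7122/(0.1058−0.032) = 199.3526
P₀ = 5.5443/(1+0.1058)^1 + 6.6969/(1+0.1058)^2 + 8.0892/(1+0.1058)^3 + 9.7709/(1+0.1058)^4 + 11.8023/(1+0.1058)^5 + 14.2560/(1+0.1058)^6 + 199.3526/(1+0.1058)^6 = 146.9772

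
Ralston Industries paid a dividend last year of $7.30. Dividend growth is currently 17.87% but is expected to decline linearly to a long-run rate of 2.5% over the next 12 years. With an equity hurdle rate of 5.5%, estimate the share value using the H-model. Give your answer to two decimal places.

$473.82

H-model: P₀ = D₀[(1+g_L) + H(g_S−g_L)]/(r−g_L), with H = 12/2 = 6.
P₀ = 7.30 × [(1+0.025) + 6×(0.1787−0.025)] / (0.055−0.025)
   = 7.30 × 1.9472 / 0.03 = 473.8187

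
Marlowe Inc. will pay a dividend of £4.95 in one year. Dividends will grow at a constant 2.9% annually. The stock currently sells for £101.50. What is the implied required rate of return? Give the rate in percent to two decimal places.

7.78%

Rearranging the constant-growth DDM: r = D₁/P₀ + g.
r = 4.9500 / 101.50 + 0.029 = 0.04877 + 0.029 = 0.07777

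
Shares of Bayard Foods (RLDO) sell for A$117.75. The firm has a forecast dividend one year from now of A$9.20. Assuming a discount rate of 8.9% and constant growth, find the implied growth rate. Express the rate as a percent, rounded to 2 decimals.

From P₀ = D₁/(r − g), the implied growth is g = r − D₁/P₀.
g = 0.089 − 9.20/117.75 = 0.089 − 0.07813 = 0.01087

1.09%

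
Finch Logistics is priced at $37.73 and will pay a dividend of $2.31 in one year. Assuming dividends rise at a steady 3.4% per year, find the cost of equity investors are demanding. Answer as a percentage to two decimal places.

Rearranging the constant-growth DDM: r = D₁/P₀ + g.
r = 2.3100 / 37.73 + 0.034 = 0.06122 + 0.034 = 0.09522

9.52%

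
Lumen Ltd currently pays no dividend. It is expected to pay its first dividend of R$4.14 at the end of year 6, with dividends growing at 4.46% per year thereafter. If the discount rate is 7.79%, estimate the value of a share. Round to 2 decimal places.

R$85.44

Deferred-dividend DDM. At t=5 the remaining stream is a growing perpetuity with first payment D_6 = 4.14.
V_5 = D_6/(r−g) = 4.14/(0.0779−0.0446) = 124.3243
P₀ = V_5/(1+r)^5 = 124.3243/(1+0.0779)^5 = 85.4405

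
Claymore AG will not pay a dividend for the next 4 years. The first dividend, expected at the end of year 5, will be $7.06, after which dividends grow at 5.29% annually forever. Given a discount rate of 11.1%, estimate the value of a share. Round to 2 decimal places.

Deferred-dividend DDM. At t=4 the remaining stream is a growing perpetuity with first payment D_5 = 7.06.
V_4 = D_5/(r−g) = 7.06/(0.111−0.0529) = 121.5146
P₀ = V_4/(1+r)^4 = 121.5146/(1+0.111)^4 = 79.7576

$79.76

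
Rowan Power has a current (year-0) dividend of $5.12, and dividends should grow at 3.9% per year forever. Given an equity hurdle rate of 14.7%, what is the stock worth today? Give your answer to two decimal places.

Gordon growth model: P₀ = D₁/(r − g). D₁ = 5.12 × (1 + 0.039) = 5.3197.
P₀ = 5.3197 / (0.147 − 0.039) = 5.3197 / 0.108 = 49.2563

$49.26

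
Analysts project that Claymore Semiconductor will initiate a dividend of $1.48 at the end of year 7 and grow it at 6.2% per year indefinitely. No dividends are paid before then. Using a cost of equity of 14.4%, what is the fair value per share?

Deferred-dividend DDM. At t=6 the remaining stream is a growing perpetuity with first payment D_7 = 1.48.
V_6 = D_7/(r−g) = 1.48/(0.144−0.062) = 18.0488
P₀ = V_6/(1+r)^6 = 18.0488/(1+0.144)^6 = 8.0518

$8.05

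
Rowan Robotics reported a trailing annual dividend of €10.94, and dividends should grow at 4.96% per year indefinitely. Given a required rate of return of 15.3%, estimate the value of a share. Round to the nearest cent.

€111.05

Gordon growth model: P₀ = D₁/(r − g). D₁ = 10.94 × (1 + 0.0496) = 11.4826.
P₀ = 11.4826 / (0.153 − 0.0496) = 11.4826 / 0.1034 = 111.0505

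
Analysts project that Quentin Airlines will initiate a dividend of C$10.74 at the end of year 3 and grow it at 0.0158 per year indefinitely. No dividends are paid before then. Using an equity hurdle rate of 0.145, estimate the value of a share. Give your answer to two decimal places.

C$63.41

Deferred-dividend DDM. At t=2 the remaining stream is a growing perpetuity with first payment D_3 = 10.74.
V_2 = D_3/(r−g) = 10.74/(0.145−0.0158) = 83.1269
P₀ = V_2/(1+r)^2 = 83.1269/(1+0.145)^2 = 63.4061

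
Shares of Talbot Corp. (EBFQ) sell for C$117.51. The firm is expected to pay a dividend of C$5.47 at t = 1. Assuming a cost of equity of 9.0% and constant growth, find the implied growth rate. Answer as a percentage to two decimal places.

From P₀ = D₁/(r − g), the implied growth is g = r − D₁/P₀.
g = 0.09 − 5.47/117.51 = 0.09 − 0.04655 = 0.04345

4.35%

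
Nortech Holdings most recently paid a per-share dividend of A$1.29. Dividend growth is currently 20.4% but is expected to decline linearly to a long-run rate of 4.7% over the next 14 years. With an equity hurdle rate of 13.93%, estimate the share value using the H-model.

H-model: P₀ = D₀[(1+g_L) + H(g_S−g_L)]/(r−g_L), with H = 14/2 = 7.
P₀ = 1.29 × [(1+0.047) + 7×(0.204−0.047)] / (0.1393−0.047)
   = 1.29 × 2.1460 / 0.0923 = 29.9928

A$29.99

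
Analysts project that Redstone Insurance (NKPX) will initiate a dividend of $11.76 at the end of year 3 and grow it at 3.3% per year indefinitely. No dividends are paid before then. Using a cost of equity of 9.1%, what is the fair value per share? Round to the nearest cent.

$170.35

Deferred-dividend DDM. At t=2 the remaining stream is a growing perpetuity with first payment D_3 = 11.76.
V_2 = D_3/(r−g) = 11.76/(0.091−0.033) = 202.7586
P₀ = V_2/(1+r)^2 = 202.7586/(1+0.091)^2 = 170.3452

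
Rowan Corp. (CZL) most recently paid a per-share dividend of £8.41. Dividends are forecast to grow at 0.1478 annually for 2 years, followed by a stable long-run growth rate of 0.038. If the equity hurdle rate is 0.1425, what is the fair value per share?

£101.25

Two-stage DDM. Project D₁…D_2 at 0.1478, terminal growth 0.038, discount at r = 0.1425.
D_1 = 9.6530
D_2 = 11.0797
Terminal value at t=2: TV = D_3/(r−g) = 11.5007/(0.1425−0.038) = 110.0549
P₀ = 9.6530/(1+0.1425)^1 + 11.0797/(1+0.1425)^2 + 110.0549/(1+0.1425)^2 = 101.2507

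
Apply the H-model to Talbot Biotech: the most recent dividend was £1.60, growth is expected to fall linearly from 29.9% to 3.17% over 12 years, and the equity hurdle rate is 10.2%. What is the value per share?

H-model: P₀ = D₀[(1+g_L) + H(g_S−g_L)]/(r−g_L), with H = 12/2 = 6.
P₀ = 1.60 × [(1+0.0317) + 6×(0.299−0.0317)] / (0.102−0.0317)
   = 1.60 × 2.6355 / 0.0703 = 59.9829

£59.98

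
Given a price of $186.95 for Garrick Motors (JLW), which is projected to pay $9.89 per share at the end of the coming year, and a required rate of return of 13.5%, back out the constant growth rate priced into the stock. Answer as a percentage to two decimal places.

From P₀ = D₁/(r − g), the implied growth is g = r − D₁/P₀.
g = 0.135 − 9.89/186.95 = 0.135 − 0.05290 = 0.08210

8.21%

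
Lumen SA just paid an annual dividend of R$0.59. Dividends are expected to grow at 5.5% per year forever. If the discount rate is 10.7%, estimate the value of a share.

Gordon growth model: P₀ = D₁/(r − g). D₁ = 0.59 × (1 + 0.055) = 0.6224.
P₀ = 0.6224 / (0.107 − 0.055) = 0.6224 / 0.052 = 11.9702

R$11.97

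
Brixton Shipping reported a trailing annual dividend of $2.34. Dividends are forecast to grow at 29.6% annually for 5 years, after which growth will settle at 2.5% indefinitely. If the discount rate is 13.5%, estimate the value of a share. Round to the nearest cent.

Two-stage DDM. Project D₁…D_5 at 0.296, terminal growth 0.025, discount at r = 0.135.
D_1 = 3.0326
D_2 = 3.9303
D_3 = 5.0937
D_4 = 6.6014
D_5 = 8.5554
Terminal value at t=5: TV = D_6/(r−g) = 8.7693/(0.135−0.025) = 79.7209
P₀ = 3.0326/(1+0.135)^1 + 3.9303/(1+0.135)^2 + 5.0937/(1+0.135)^3 + 6.6014/(1+0.135)^4 + 8.5554/(1+0.135)^5 + 79.7209/(1+0.135)^5 = 60.0512

$60.05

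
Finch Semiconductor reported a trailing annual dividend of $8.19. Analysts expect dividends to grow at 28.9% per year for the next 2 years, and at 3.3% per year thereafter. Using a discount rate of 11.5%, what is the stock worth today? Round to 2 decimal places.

Two-stage DDM. Project D₁…D_2 at 0.289, terminal growth 0.033, discount at r = 0.115.
D_1 = 10.5569
D_2 = 13.6079
Terminal value at t=2: TV = D_3/(r−g) = 14.0569/(0.115−0.033) = 171.4258
P₀ = 10.5569/(1+0.115)^1 + 13.6079/(1+0.115)^2 + 171.4258/(1+0.115)^2 = 158.3017

$158.30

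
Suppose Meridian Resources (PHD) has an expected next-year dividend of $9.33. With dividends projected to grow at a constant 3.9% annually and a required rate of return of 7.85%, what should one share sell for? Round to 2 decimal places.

$236.20

Gordon growth model: P₀ = D₁/(r − g), with D₁ = 9.33 given directly.
P₀ = 9.3300 / (0.0785 − 0.039) = 9.3300 / 0.0395 = 236.2025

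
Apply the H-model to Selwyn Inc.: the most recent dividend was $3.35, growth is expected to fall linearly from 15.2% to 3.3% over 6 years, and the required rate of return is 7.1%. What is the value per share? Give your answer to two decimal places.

H-model: P₀ = D₀[(1+g_L) + H(g_S−g_L)]/(r−g_L), with H = 6/2 = 3.
P₀ = 3.35 × [(1+0.033) + 3×(0.152−0.033)] / (0.071−0.033)
   = 3.35 × 1.3900 / 0.038 = 122.5395

$122.54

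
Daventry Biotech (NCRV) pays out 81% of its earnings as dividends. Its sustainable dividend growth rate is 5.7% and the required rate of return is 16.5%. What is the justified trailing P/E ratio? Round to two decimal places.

7.93

Justified trailing P/E = b(1+g)/(r−g) = 0.81×(1+0.057)/(0.165−0.057) = 7.9275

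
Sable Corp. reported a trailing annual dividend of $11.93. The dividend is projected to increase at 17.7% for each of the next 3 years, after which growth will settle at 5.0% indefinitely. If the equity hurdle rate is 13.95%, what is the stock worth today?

$192.44

Two-stage DDM. Project D₁…D_3 at 0.177, terminal growth 0.05, discount at r = 0.1395.
D_1 = 14.0416
D_2 = 16.5270
D_3 = 19.4522
Terminal value at t=3: TV = D_4/(r−g) = 20.4249/(0.1395−0.05) = 228.2107
P₀ = 14.0416/(1+0.1395)^1 + 16.5270/(1+0.1395)^2 + 19.4522/(1+0.1395)^3 + 228.2107/(1+0.1395)^3 = 192.4364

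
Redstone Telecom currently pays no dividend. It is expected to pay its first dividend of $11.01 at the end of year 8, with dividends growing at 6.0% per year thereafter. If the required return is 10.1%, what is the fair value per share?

$136.93

Deferred-dividend DDM. At t=7 the remaining stream is a growing perpetuity with first payment D_8 = 11.01.
V_7 = D_8/(r−g) = 11.01/(0.101−0.06) = 268.5366
P₀ = V_7/(1+r)^7 = 268.5366/(1+0.101)^7 = 136.9280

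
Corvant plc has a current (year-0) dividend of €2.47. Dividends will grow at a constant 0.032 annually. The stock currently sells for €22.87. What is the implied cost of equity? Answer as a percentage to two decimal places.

14.35%

Rearranging the constant-growth DDM: r = D₁/P₀ + g.
D₁ = 2.47 × (1 + 0.032) = 2.5490.
r = 2.5490 / 22.87 + 0.032 = 0.11146 + 0.032 = 0.14346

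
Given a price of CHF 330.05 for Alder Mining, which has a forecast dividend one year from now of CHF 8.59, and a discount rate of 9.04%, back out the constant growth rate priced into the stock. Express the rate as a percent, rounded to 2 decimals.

6.44%

From P₀ = D₁/(r − g), the implied growth is g = r − D₁/P₀.
g = 0.0904 − 8.59/330.05 = 0.0904 − 0.02603 = 0.06437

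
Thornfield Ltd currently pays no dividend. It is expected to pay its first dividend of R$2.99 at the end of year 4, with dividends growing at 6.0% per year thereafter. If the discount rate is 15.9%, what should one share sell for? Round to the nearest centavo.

Deferred-dividend DDM. At t=3 the remaining stream is a growing perpetuity with first payment D_4 = 2.99.
V_3 = D_4/(r−g) = 2.99/(0.159−0.06) = 30.2020
P₀ = V_3/(1+r)^3 = 30.2020/(1+0.159)^3 = 19.3993

R$19.40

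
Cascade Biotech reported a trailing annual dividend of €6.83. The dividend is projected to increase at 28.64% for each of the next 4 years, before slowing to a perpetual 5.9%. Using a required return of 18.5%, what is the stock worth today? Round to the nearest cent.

€113.41

Two-stage DDM. Project D₁…D_4 at 0.2864, terminal growth 0.059, discount at r = 0.185.
D_1 = 8.7861
D_2 = 11.3025
D_3 = 14.5395
D_4 = 18.7036
Terminal value at t=4: TV = D_5/(r−g) = 19.8071/(0.185−0.059) = 157.1992
P₀ = 8.7861/(1+0.185)^1 + 11.3025/(1+0.185)^2 + 14.5395/(1+0.185)^3 + 18.7036/(1+0.185)^4 + 157.1992/(1+0.185)^4 = 113.4080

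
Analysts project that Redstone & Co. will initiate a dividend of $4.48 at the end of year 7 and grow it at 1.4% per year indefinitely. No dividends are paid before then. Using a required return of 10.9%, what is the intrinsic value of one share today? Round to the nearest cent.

Deferred-dividend DDM. At t=6 the remaining stream is a growing perpetuity with first payment D_7 = 4.48.
V_6 = D_7/(r−g) = 4.48/(0.109−0.014) = 47.1579
P₀ = V_6/(1+r)^6 = 47.1579/(1+0.109)^6 = 25.3493

$25.35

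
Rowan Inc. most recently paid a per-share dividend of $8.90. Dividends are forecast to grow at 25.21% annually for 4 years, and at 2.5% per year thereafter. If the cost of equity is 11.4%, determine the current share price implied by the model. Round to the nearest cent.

Two-stage DDM. Project D₁…D_4 at 0.2521, terminal growth 0.025, discount at r = 0.114.
D_1 = 11.1437
D_2 = 13.9530
D_3 = 17.4706
D_4 = 21.8749
Terminal value at t=4: TV = D_5/(r−g) = 22.4218/(0.114−0.025) = 251.9300
P₀ = 11.1437/(1+0.114)^1 + 13.9530/(1+0.114)^2 + 17.4706/(1+0.114)^3 + 21.8749/(1+0.114)^4 + 251.9300/(1+0.114)^4 = 211.6711

$211.67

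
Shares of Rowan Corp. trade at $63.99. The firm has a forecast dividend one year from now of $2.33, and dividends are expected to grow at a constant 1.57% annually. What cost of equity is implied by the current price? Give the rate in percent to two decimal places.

5.21%

Rearranging the constant-growth DDM: r = D₁/P₀ + g.
r = 2.3300 / 63.99 + 0.0157 = 0.03641 + 0.0157 = 0.05211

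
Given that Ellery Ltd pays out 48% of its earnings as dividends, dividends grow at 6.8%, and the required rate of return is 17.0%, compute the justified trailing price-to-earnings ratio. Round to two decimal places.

5.03

Justified trailing P/E = b(1+g)/(r−g) = 0.48×(1+0.068)/(0.17−0.068) = 5.0259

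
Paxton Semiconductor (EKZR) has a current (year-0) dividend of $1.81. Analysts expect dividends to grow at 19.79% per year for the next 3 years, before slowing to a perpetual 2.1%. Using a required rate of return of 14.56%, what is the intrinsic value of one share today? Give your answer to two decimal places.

Two-stage DDM. Project D₁…D_3 at 0.1979, terminal growth 0.021, discount at r = 0.1456.
D_1 = 2.1682
D_2 = 2.5973
D_3 = 3.1113
Terminal value at t=3: TV = D_4/(r−g) = 3.1766/(0.1456−0.021) = 25.4946
P₀ = 2.1682/(1+0.1456)^1 + 2.5973/(1+0.1456)^2 + 3.1113/(1+0.1456)^3 + 25.4946/(1+0.1456)^3 = 22.8981

$22.90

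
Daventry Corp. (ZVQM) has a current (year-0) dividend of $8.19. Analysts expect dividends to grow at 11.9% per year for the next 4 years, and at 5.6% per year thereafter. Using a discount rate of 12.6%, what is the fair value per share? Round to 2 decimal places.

$152.76

Two-stage DDM. Project D₁…D_4 at 0.119, terminal growth 0.056, discount at r = 0.126.
D_1 = 9.1646
D_2 = 10.2552
D_3 = 11.4756
D_4 = 12.8412
Terminal value at t=4: TV = D_5/(r−g) = 13.5603/(0.126−0.056) = 193.7181
P₀ = 9.1646/(1+0.126)^1 + 10.2552/(1+0.126)^2 + 11.4756/(1+0.126)^3 + 12.8412/(1+0.126)^4 + 193.7181/(1+0.126)^4 = 152.7622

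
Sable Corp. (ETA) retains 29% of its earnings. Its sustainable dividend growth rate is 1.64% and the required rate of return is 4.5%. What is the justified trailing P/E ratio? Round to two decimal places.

25.23

Payout ratio b = 1 − 0.29 = 0.71.
Justified trailing P/E = b(1+g)/(r−g) = 0.71×(1+0.0164)/(0.045−0.0164) = 25.2323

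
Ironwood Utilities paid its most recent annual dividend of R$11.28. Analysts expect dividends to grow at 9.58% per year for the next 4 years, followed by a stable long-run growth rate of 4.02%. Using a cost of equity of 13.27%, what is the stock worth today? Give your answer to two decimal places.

R$152.67

Two-stage DDM. Project D₁…D_4 at 0.0958, terminal growth 0.0402, discount at r = 0.1327.
D_1 = 12.3606
D_2 = 13.5448
D_3 = 14.8424
D_4 = 16.2643
Terminal value at t=4: TV = D_5/(r−g) = 16.9181/(0.1327−0.0402) = 182.8982
P₀ = 12.3606/(1+0.1327)^1 + 13.5448/(1+0.1327)^2 + 14.8424/(1+0.1327)^3 + 16.2643/(1+0.1327)^4 + 182.8982/(1+0.1327)^4 = 152.6722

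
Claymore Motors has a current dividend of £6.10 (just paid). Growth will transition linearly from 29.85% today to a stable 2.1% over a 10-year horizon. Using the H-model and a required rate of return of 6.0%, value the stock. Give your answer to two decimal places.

H-model: P₀ = D₀[(1+g_L) + H(g_S−g_L)]/(r−g_L), with H = 10/2 = 5.
P₀ = 6.10 × [(1+0.021) + 5×(0.2985−0.021)] / (0.06−0.021)
   = 6.10 × 2.4085 / 0.039 = 376.7141

£376.71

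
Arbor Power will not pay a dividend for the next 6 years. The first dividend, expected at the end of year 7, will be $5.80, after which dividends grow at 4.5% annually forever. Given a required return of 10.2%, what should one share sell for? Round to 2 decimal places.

$56.82

Deferred-dividend DDM. At t=6 the remaining stream is a growing perpetuity with first payment D_7 = 5.80.
V_6 = D_7/(r−g) = 5.80/(0.102−0.045) = 101.7544
P₀ = V_6/(1+r)^6 = 101.7544/(1+0.102)^6 = 56.8151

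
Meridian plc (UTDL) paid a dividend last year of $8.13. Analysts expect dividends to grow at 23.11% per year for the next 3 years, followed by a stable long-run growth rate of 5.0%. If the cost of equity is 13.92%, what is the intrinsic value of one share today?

$149.32

Two-stage DDM. Project D₁…D_3 at 0.2311, terminal growth 0.05, discount at r = 0.1392.
D_1 = 10.0088
D_2 = 12.3219
D_3 = 15.1695
Terminal value at t=3: TV = D_4/(r−g) = 15.9279/(0.1392−0.05) = 178.5644
P₀ = 10.0088/(1+0.1392)^1 + 12.3219/(1+0.1392)^2 + 15.1695/(1+0.1392)^3 + 178.5644/(1+0.1392)^3 = 149.3210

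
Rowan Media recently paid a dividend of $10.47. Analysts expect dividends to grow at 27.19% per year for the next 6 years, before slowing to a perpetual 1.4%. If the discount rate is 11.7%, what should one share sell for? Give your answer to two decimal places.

$326.09

Two-stage DDM. Project D₁…D_6 at 0.2719, terminal growth 0.014, discount at r = 0.117.
D_1 = 13.3168
D_2 = 16.9376
D_3 = 21.5430
D_4 = 27.4005
D_5 = 34.8507
D_6 = 44.3266
Terminal value at t=6: TV = D_7/(r−g) = 44.9472/(0.117−0.014) = 436.3804
P₀ = 13.3168/(1+0.117)^1 + 16.9376/(1+0.117)^2 + 21.5430/(1+0.117)^3 + 27.4005/(1+0.117)^4 + 34.8507/(1+0.117)^5 + 44.3266/(1+0.117)^6 + 436.3804/(1+0.117)^6 = 326.0906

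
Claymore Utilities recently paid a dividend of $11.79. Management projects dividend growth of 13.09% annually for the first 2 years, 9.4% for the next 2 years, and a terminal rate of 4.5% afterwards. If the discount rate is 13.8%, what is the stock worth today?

Three-stage DDM. Project D₁…D_4; terminal Gordon value at t=4 with g = 0.045; discount at r = 0.138.
D_1 = 13.3333
D_2 = 15.0786
D_3 = 16.4960
D_4 = 18.0467
TV_4 = 18.8588/(0.138−0.045) = 202.7824
P₀ = Σ Dₜ/(1+r)ᵗ + TV_4/(1+r)^4 = 166.2230

$166.22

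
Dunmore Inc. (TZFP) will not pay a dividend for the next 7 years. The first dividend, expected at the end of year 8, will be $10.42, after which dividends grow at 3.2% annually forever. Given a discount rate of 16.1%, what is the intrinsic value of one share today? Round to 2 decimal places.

Deferred-dividend DDM. At t=7 the remaining stream is a growing perpetuity with first payment D_8 = 10.42.
V_7 = D_8/(r−g) = 10.42/(0.161−0.032) = 80.7752
P₀ = V_7/(1+r)^7 = 80.7752/(1+0.161)^7 = 28.4088

$28.41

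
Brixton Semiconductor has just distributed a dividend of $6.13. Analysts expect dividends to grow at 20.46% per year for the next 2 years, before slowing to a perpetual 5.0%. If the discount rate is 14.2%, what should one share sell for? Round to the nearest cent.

Two-stage DDM. Project D₁…D_2 at 0.2046, terminal growth 0.05, discount at r = 0.142.
D_1 = 7.3842
D_2 = 8.8950
Terminal value at t=2: TV = D_3/(r−g) = 9.3398/(0.142−0.05) = 101.5191
P₀ = 7.3842/(1+0.142)^1 + 8.8950/(1+0.142)^2 + 101.5191/(1+0.142)^2 = 91.1288

$91.13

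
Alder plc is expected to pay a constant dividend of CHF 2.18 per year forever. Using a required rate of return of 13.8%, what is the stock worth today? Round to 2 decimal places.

CHF 15.80

Zero-growth DDM (perpetuity): P₀ = D/r = 2.18 / 0.138 = 15.7971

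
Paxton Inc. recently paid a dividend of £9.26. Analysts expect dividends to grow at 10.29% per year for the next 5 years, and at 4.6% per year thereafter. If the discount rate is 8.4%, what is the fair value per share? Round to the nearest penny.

Two-stage DDM. Project D₁…D_5 at 0.1029, terminal growth 0.046, discount at r = 0.084.
D_1 = 10.2129
D_2 = 11.2638
D_3 = 12.4228
D_4 = 13.7011
D_5 = 15.1109
Terminal value at t=5: TV = D_6/(r−g) = 15.8061/(0.084−0.046) = 415.9487
P₀ = 10.2129/(1+0.084)^1 + 11.2638/(1+0.084)^2 + 12.4228/(1+0.084)^3 + 13.7011/(1+0.084)^4 + 15.1109/(1+0.084)^5 + 415.9487/(1+0.084)^5 = 326.6819

£326.68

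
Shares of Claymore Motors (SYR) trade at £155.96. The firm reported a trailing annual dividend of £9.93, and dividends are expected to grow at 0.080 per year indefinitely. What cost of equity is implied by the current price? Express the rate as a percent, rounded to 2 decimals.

14.88%

Rearranging the constant-growth DDM: r = D₁/P₀ + g.
D₁ = 9.93 × (1 + 0.08) = 10.7244.
r = 10.7244 / 155.96 + 0.08 = 0.06876 + 0.08 = 0.14876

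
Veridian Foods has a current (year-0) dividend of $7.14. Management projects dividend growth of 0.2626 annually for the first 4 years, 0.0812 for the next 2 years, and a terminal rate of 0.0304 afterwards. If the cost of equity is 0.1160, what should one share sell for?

Three-stage DDM. Project D₁…D_6; terminal Gordon value at t=6 with g = 0.0304; discount at r = 0.116.
D_1 = 9.0150
D_2 = 11.3823
D_3 = 14.3713
D_4 = 18.1452
D_5 = 19.6186
D_6 = 21.2116
TV_6 = 21.8564/(0.116−0.0304) = 255.3322
P₀ = Σ Dₜ/(1+r)ᵗ + TV_6/(1+r)^6 = 193.7332

$193.73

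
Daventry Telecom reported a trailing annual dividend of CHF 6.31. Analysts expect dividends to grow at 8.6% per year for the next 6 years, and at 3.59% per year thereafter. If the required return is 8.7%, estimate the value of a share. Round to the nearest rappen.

CHF 164.95

Two-stage DDM. Project D₁…D_6 at 0.086, terminal growth 0.0359, discount at r = 0.087.
D_1 = 6.8527
D_2 = 7.4420
D_3 = 8.0820
D_4 = 8.7771
D_5 = 9.5319
D_6 = 10.3516
Terminal value at t=6: TV = D_7/(r−g) = 10.7232/(0.087−0.0359) = 209.8482
P₀ = 6.8527/(1+0.087)^1 + 7.4420/(1+0.087)^2 + 8.0820/(1+0.087)^3 + 8.7771/(1+0.087)^4 + 9.5319/(1+0.087)^5 + 10.3516/(1+0.087)^6 + 209.8482/(1+0.087)^6 = 164.9503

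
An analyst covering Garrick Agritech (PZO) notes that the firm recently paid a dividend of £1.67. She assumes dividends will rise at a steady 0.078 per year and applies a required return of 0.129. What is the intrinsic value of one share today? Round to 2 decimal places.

£35.30

Gordon growth model: P₀ = D₁/(r − g). D₁ = 1.67 × (1 + 0.078) = 1.8003.
P₀ = 1.8003 / (0.129 − 0.078) = 1.8003 / 0.051 = 35.2992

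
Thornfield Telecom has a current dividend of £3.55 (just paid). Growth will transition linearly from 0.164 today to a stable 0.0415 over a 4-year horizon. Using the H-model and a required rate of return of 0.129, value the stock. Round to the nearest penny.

H-model: P₀ = D₀[(1+g_L) + H(g_S−g_L)]/(r−g_L), with H = 4/2 = 2.
P₀ = 3.55 × [(1+0.0415) + 2×(0.164−0.0415)] / (0.129−0.0415)
   = 3.55 × 1.2865 / 0.0875 = 52.1951

£52.20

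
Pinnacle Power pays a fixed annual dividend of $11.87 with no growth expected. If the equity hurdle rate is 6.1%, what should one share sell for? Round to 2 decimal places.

Zero-growth DDM (perpetuity): P₀ = D/r = 11.87 / 0.061 = 194.5902

$194.59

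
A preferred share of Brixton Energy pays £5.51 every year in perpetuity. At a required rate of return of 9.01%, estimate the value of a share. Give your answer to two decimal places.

£61.15

Zero-growth DDM (perpetuity): P₀ = D/r = 5.51 / 0.0901 = 61.1543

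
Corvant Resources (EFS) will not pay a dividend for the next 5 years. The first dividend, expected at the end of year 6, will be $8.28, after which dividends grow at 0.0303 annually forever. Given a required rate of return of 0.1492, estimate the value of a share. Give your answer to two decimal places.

Deferred-dividend DDM. At t=5 the remaining stream is a growing perpetuity with first payment D_6 = 8.28.
V_5 = D_6/(r−g) = 8.28/(0.1492−0.0303) = 69.6384
P₀ = V_5/(1+r)^5 = 69.6384/(1+0.1492)^5 = 34.7432

$34.74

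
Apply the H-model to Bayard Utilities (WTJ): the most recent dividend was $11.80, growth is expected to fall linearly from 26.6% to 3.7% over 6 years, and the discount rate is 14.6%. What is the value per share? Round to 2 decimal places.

$186.63

H-model: P₀ = D₀[(1+g_L) + H(g_S−g_L)]/(r−g_L), with H = 6/2 = 3.
P₀ = 11.80 × [(1+0.037) + 3×(0.266−0.037)] / (0.146−0.037)
   = 11.80 × 1.7240 / 0.109 = 186.6349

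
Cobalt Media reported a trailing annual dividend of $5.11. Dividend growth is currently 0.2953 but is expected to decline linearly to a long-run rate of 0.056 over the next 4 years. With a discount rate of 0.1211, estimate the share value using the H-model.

$120.46

H-model: P₀ = D₀[(1+g_L) + H(g_S−g_L)]/(r−g_L), with H = 4/2 = 2.
P₀ = 5.11 × [(1+0.056) + 2×(0.2953−0.056)] / (0.1211−0.056)
   = 5.11 × 1.5346 / 0.0651 = 120.4578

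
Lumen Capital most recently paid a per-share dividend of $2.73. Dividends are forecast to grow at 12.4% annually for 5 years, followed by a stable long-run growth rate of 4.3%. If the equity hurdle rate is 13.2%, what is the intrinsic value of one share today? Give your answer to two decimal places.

Two-stage DDM. Project D₁…D_5 at 0.124, terminal growth 0.043, discount at r = 0.132.
D_1 = 3.0685
D_2 = 3.4490
D_3 = 3.8767
D_4 = 4.3574
D_5 = 4.8977
Terminal value at t=5: TV = D_6/(r−g) = 5.1083/(0.132−0.043) = 57.3969
P₀ = 3.0685/(1+0.132)^1 + 3.4490/(1+0.132)^2 + 3.8767/(1+0.132)^3 + 4.3574/(1+0.132)^4 + 4.8977/(1+0.132)^5 + 57.3969/(1+0.132)^5 = 44.2418

$44.24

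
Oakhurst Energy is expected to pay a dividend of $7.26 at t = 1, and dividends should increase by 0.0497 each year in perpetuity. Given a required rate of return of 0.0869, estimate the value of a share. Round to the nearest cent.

Gordon growth model: P₀ = D₁/(r − g), with D₁ = 7.26 given directly.
P₀ = 7.2600 / (0.0869 − 0.0497) = 7.2600 / 0.0372 = 195.1613

$195.16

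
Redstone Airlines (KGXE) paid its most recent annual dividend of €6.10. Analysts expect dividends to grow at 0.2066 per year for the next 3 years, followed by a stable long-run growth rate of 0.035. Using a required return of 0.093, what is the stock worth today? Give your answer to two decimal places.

Two-stage DDM. Project D₁…D_3 at 0.2066, terminal growth 0.035, discount at r = 0.093.
D_1 = 7.3603
D_2 = 8.8809
D_3 = 10.7157
Terminal value at t=3: TV = D_4/(r−g) = 11.0907/(0.093−0.035) = 191.2195
P₀ = 7.3603/(1+0.093)^1 + 8.8809/(1+0.093)^2 + 10.7157/(1+0.093)^3 + 191.2195/(1+0.093)^3 = 168.8184

€168.82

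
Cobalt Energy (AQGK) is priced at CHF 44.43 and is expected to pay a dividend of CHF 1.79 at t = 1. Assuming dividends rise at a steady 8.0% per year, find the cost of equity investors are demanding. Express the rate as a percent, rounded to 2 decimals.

Rearranging the constant-growth DDM: r = D₁/P₀ + g.
r = 1.7900 / 44.43 + 0.08 = 0.04029 + 0.08 = 0.12029

12.03%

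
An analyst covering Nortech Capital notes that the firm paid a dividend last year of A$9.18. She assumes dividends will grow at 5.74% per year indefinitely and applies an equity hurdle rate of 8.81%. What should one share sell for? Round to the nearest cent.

A$316.19

Gordon growth model: P₀ = D₁/(r − g). D₁ = 9.18 × (1 + 0.0574) = 9.7069.
P₀ = 9.7069 / (0.0881 − 0.0574) = 9.7069 / 0.0307 = 316.1867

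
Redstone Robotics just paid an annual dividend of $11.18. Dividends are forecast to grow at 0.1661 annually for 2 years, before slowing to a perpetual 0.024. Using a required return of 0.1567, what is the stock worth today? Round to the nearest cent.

$110.31

Two-stage DDM. Project D₁…D_2 at 0.1661, terminal growth 0.024, discount at r = 0.1567.
D_1 = 13.0370
D_2 = 15.2024
Terminal value at t=2: TV = D_3/(r−g) = 15.5673/(0.1567−0.024) = 117.3120
P₀ = 13.0370/(1+0.1567)^1 + 15.2024/(1+0.1567)^2 + 117.3120/(1+0.1567)^2 = 110.3134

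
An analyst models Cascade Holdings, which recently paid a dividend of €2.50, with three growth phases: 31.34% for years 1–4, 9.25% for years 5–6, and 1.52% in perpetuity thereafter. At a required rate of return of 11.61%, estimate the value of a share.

Three-stage DDM. Project D₁…D_6; terminal Gordon value at t=6 with g = 0.0152; discount at r = 0.1161.
D_1 = 3.2835
D_2 = 4.3125
D_3 = 5.6641
D_4 = 7.4392
D_5 = 8.1274
D_6 = 8.8791
TV_6 = 9.0141/(0.1161−0.0152) = 89.3370
P₀ = Σ Dₜ/(1+r)ᵗ + TV_6/(1+r)^6 = 70.7767

€70.78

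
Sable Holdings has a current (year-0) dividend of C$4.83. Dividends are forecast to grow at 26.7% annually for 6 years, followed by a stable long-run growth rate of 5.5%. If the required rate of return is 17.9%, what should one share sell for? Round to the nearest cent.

Two-stage DDM. Project D₁…D_6 at 0.267, terminal growth 0.055, discount at r = 0.179.
D_1 = 6.1196
D_2 = 7.7535
D_3 = 9.8237
D_4 = 12.4467
D_5 = 15.7699
D_6 = 19.9805
Terminal value at t=6: TV = D_7/(r−g) = 21.0795/(0.179−0.055) = 169.9956
P₀ = 6.1196/(1+0.179)^1 + 7.7535/(1+0.179)^2 + 9.8237/(1+0.179)^3 + 12.4467/(1+0.179)^4 + 15.7699/(1+0.179)^5 + 19.9805/(1+0.179)^6 + 169.9956/(1+0.179)^6 = 100.8589

C$100.86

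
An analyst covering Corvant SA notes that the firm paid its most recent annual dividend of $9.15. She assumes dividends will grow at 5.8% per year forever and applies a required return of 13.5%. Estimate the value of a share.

Gordon growth model: P₀ = D₁/(r − g). D₁ = 9.15 × (1 + 0.058) = 9.6807.
P₀ = 9.6807 / (0.135 − 0.058) = 9.6807 / 0.077 = 125.7234

$125.72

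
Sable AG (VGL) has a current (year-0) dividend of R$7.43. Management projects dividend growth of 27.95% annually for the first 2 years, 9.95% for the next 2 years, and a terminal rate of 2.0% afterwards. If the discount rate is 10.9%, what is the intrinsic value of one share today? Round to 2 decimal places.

R$149.40

Three-stage DDM. Project D₁…D_4; terminal Gordon value at t=4 with g = 0.02; discount at r = 0.109.
D_1 = 9.5067
D_2 = 12.1638
D_3 = 13.3741
D_4 = 14.7048
TV_4 = 14.9989/(0.109−0.02) = 168.5272
P₀ = Σ Dₜ/(1+r)ᵗ + TV_4/(1+r)^4 = 149.4046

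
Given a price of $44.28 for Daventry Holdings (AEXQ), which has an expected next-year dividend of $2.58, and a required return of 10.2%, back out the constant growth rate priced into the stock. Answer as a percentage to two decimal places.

4.37%

From P₀ = D₁/(r − g), the implied growth is g = r − D₁/P₀.
g = 0.102 − 2.58/44.28 = 0.102 − 0.05827 = 0.04373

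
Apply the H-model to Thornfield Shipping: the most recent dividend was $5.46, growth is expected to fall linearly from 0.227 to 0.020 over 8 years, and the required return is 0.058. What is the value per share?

$265.53

H-model: P₀ = D₀[(1+g_L) + H(g_S−g_L)]/(r−g_L), with H = 8/2 = 4.
P₀ = 5.46 × [(1+0.02) + 4×(0.227−0.02)] / (0.058−0.02)
   = 5.46 × 1.8480 / 0.038 = 265.5284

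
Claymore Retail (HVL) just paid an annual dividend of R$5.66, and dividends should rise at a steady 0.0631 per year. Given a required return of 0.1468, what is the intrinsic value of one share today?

Gordon growth model: P₀ = D₁/(r − g). D₁ = 5.66 × (1 + 0.0631) = 6.0171.
P₀ = 6.0171 / (0.1468 − 0.0631) = 6.0171 / 0.0837 = 71.8894

R$71.89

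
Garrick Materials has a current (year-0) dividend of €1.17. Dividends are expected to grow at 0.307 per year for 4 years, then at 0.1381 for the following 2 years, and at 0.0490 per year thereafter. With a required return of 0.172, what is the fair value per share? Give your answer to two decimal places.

Three-stage DDM. Project D₁…D_6; terminal Gordon value at t=6 with g = 0.049; discount at r = 0.172.
D_1 = 1.5292
D_2 = 1.9987
D_3 = 2.6122
D_4 = 3.4142
D_5 = 3.8857
D_6 = 4.4223
TV_6 = 4.6390/(0.172−0.049) = 37.7155
P₀ = Σ Dₜ/(1+r)ᵗ + TV_6/(1+r)^6 = 24.2088

€24.21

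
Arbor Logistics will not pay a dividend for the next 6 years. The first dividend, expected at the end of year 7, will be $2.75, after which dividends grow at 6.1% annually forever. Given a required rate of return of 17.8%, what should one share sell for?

$8.80

Deferred-dividend DDM. At t=6 the remaining stream is a growing perpetuity with first payment D_7 = 2.75.
V_6 = D_7/(r−g) = 2.75/(0.178−0.061) = 23.5043
P₀ = V_6/(1+r)^6 = 23.5043/(1+0.178)^6 = 8.7958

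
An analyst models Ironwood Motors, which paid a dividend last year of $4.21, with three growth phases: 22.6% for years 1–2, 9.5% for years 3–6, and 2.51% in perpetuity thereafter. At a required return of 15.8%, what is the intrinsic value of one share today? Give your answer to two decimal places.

$54.72

Three-stage DDM. Project D₁…D_6; terminal Gordon value at t=6 with g = 0.0251; discount at r = 0.158.
D_1 = 5.1615
D_2 = 6.3279
D_3 = 6.9291
D_4 = 7.5874
D_5 = 8.3082
D_6 = 9.0974
TV_6 = 9.3258/(0.158−0.0251) = 70.1715
P₀ = Σ Dₜ/(1+r)ᵗ + TV_6/(1+r)^6 = 54.7217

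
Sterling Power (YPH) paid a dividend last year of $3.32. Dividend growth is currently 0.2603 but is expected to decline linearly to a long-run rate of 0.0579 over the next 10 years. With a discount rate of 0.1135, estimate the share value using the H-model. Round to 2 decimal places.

$123.60

H-model: P₀ = D₀[(1+g_L) + H(g_S−g_L)]/(r−g_L), with H = 10/2 = 5.
P₀ = 3.32 × [(1+0.0579) + 5×(0.2603−0.0579)] / (0.1135−0.0579)
   = 3.32 × 2.0699 / 0.0556 = 123.5983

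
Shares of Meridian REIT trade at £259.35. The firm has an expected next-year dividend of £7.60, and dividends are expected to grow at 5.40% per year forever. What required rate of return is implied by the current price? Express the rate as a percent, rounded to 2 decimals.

Rearranging the constant-growth DDM: r = D₁/P₀ + g.
r = 7.6000 / 259.35 + 0.054 = 0.02930 + 0.054 = 0.08330

8.33%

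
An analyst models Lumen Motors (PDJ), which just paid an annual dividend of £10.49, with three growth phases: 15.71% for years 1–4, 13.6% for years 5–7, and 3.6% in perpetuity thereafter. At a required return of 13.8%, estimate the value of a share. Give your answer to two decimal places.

Three-stage DDM. Project D₁…D_7; terminal Gordon value at t=7 with g = 0.036; discount at r = 0.138.
D_1 = 12.1380
D_2 = 14.0449
D_3 = 16.2513
D_4 = 18.8044
D_5 = 21.3618
D_6 = 24.2670
D_7 = 27.5673
TV_7 = 28.5597/(0.138−0.036) = 279.9972
P₀ = Σ Dₜ/(1+r)ᵗ + TV_7/(1+r)^7 = 190.5501

£190.55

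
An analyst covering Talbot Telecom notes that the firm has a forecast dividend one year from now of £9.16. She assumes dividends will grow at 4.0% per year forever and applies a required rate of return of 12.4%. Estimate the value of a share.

Gordon growth model: P₀ = D₁/(r − g), with D₁ = 9.16 given directly.
P₀ = 9.1600 / (0.124 − 0.04) = 9.1600 / 0.084 = 109.0476

£109.05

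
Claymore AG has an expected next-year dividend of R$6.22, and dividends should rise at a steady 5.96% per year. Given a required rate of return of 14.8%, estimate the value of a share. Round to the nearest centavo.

R$70.36

Gordon growth model: P₀ = D₁/(r − g), with D₁ = 6.22 given directly.
P₀ = 6.2200 / (0.148 − 0.0596) = 6.2200 / 0.0884 = 70.3620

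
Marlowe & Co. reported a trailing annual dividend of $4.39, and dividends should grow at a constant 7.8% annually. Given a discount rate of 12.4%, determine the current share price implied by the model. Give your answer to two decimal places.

Gordon growth model: P₀ = D₁/(r − g). D₁ = 4.39 × (1 + 0.078) = 4.7324.
P₀ = 4.7324 / (0.124 − 0.078) = 4.7324 / 0.046 = 102.8787

$102.88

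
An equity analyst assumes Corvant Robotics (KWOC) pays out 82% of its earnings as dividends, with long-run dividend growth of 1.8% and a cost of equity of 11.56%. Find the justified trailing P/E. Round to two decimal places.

8.55

Justified trailing P/E = b(1+g)/(r−g) = 0.82×(1+0.018)/(0.1156−0.018) = 8.5529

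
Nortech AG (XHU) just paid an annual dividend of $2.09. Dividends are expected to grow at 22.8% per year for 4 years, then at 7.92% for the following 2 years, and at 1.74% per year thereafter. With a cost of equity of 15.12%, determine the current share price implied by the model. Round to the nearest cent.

$32.85

Three-stage DDM. Project D₁…D_6; terminal Gordon value at t=6 with g = 0.0174; discount at r = 0.1512.
D_1 = 2.5665
D_2 = 3.1517
D_3 = 3.8703
D_4 = 4.7527
D_5 = 5.1291
D_6 = 5.5353
TV_6 = 5.6316/(0.1512−0.0174) = 42.0900
P₀ = Σ Dₜ/(1+r)ᵗ + TV_6/(1+r)^6 = 32.8486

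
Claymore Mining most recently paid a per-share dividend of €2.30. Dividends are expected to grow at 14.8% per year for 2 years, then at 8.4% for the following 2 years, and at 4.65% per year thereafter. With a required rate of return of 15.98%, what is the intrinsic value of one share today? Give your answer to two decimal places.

Three-stage DDM. Project D₁…D_4; terminal Gordon value at t=4 with g = 0.0465; discount at r = 0.1598.
D_1 = 2.6404
D_2 = 3.0312
D_3 = 3.2858
D_4 = 3.5618
TV_4 = 3.7274/(0.1598−0.0465) = 32.8988
P₀ = Σ Dₜ/(1+r)ᵗ + TV_4/(1+r)^4 = 26.7869

€26.79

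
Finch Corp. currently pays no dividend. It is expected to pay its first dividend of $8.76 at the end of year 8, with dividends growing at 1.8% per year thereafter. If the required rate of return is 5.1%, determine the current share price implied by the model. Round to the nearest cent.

Deferred-dividend DDM. At t=7 the remaining stream is a growing perpetuity with first payment D_8 = 8.76.
V_7 = D_8/(r−g) = 8.76/(0.051−0.018) = 265.4545
P₀ = V_7/(1+r)^7 = 265.4545/(1+0.051)^7 = 187.4007

$187.40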